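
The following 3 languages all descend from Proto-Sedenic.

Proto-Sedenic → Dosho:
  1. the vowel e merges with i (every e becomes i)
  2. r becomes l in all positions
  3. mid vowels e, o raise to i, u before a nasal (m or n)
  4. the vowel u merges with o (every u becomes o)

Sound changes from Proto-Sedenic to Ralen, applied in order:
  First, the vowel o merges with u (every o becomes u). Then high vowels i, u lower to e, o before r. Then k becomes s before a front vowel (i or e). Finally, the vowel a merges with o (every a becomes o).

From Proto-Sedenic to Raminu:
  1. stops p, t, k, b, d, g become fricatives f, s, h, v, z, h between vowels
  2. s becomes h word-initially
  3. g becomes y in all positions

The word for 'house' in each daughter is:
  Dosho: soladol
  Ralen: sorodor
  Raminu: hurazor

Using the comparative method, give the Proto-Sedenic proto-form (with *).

*surador

Position 1: Dosho has s, Ralen has s, Raminu has h. Dosho preserves s here (none of its changes turn any other segment into s), so the proto-segment is *s.
Position 5: Dosho has d, Ralen has d, Raminu has z. Dosho preserves d here (none of its changes turn any other segment into d), so the proto-segment is *d.
Position 4: Dosho has a, Ralen has o, Raminu has a. Dosho preserves a here (none of its changes turn any other segment into a), so the proto-segment is *a.
This points to *surador. Verify forward in each daughter:
Dosho: start from *surador.
  rule 1: no change — surador
  rule 2 (unconditioned shift): surador → suladol
  rule 3: no change — suladol
  rule 4 (vowel merger): suladol → soladol
  ⇒ Dosho soladol
Ralen: *surador > suradur > sorador > sorodor  (by vowel merger, pre-rhotic lowering, vowel merger)
Raminu: *surador > surazor > hurazor  (by intervocalic lenition, debuccalisation)
No other proto-form is consistent with every reflex, so the reconstruction is *surador.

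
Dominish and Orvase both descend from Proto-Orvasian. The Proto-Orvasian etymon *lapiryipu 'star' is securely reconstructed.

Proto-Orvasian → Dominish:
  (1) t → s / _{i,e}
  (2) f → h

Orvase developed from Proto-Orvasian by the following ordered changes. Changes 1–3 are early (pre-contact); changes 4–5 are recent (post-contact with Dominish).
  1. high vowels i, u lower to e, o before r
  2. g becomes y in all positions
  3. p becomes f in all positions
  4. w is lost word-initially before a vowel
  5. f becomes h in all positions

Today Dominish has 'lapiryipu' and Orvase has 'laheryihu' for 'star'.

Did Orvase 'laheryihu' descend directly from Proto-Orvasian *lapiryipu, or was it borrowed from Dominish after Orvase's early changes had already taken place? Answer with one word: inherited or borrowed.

inherited

If inherited, *lapiryipu would pass through all of Orvase's changes:
Orvase: *lapiryipu
  lapiryipu → laperyipu   [pre-rhotic lowering]
  laperyipu (rule 2 does not apply)
  laperyipu → laferyifu   [unconditioned shift]
  laferyifu (rule 4 does not apply)
  laferyifu → laheryihu   [unconditioned shift]
  giving Orvase laheryihu.
If borrowed from Dominish 'lapiryipu' after the early changes, it would undergo only the recent ones:
  rule 4 (glide loss): no change (lapiryipu)
  rule 5 (unconditioned shift): no change (lapiryipu)
  ⇒ as a loan: lapiryipu
Orvase 'laheryihu' matches the inherited outcome exactly, so it is an inherited cognate, not a loan.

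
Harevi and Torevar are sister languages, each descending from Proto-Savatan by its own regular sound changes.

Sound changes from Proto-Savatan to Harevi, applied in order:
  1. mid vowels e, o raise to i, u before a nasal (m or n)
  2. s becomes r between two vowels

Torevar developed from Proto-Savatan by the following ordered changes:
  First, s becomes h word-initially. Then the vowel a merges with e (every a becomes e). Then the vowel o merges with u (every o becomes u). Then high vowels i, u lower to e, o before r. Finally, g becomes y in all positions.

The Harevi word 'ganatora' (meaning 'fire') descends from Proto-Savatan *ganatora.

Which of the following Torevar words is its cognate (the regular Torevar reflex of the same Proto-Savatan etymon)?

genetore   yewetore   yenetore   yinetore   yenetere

Torevar: *ganatora
  ganatora (rule 1 does not apply)
  ganatora → genetore   [vowel merger]
  genetore → geneture   [vowel merger]
  geneture → genetore   [pre-rhotic lowering]
  genetore → yenetore   [unconditioned shift]
  giving Torevar yenetore.

yenetore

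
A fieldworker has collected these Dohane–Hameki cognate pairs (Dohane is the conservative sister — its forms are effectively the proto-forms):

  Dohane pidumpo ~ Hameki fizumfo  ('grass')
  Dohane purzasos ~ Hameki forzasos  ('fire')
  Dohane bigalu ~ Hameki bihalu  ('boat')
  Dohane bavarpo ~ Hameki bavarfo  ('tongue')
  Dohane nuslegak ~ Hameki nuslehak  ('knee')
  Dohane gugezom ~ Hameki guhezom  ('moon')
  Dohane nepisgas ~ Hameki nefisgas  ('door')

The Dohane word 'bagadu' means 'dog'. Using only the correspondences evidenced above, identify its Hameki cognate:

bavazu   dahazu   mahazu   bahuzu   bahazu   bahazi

bigalu ~ bihalu, nuslegak ~ nuslehak — Dohane g corresponds to Hameki h between vowels (before a back vowel).
pidumpo ~ fizumfo — Dohane d corresponds to Hameki z between vowels (before a back vowel).
Applying these to Dohane 'bagadu':
  bagadu → bahadu   (g→h between vowels (before a back vowel))
  bahadu → bahazu   (d→z between vowels (before a back vowel))
So the Hameki cognate is 'bahazu'.

bahazu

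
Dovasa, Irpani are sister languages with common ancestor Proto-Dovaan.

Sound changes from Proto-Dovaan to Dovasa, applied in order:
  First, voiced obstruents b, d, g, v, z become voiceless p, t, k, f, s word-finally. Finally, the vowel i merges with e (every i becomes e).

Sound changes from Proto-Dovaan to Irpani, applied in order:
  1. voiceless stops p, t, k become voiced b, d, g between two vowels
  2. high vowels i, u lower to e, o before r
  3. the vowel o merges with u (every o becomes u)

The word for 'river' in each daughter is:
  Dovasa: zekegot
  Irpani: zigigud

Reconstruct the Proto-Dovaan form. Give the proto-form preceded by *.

*zikigod

Position 6: Dovasa has o, Irpani has u. Dovasa preserves o here (none of its changes turn any other segment into o), so the proto-segment is *o.
Position 2: Dovasa has e, Irpani has i. Irpani preserves i here (none of its changes turn any other segment into i), so the proto-segment is *i.
Position 3: Dovasa has k, Irpani has g. Taking the neighbouring segments as reconstructed: Dovasa k can only go back to *k; Irpani g could go back to *k or *g — the one source consistent with every daughter is *k.
Verify the candidate proto-form against each daughter:
Dovasa: *zikigod > zikigot > zekegot  (by final devoicing, vowel merger)
Irpani: *zikigod > zigigod > zigigud  (by intervocalic voicing, vowel merger)
*zikigod is the unique common source.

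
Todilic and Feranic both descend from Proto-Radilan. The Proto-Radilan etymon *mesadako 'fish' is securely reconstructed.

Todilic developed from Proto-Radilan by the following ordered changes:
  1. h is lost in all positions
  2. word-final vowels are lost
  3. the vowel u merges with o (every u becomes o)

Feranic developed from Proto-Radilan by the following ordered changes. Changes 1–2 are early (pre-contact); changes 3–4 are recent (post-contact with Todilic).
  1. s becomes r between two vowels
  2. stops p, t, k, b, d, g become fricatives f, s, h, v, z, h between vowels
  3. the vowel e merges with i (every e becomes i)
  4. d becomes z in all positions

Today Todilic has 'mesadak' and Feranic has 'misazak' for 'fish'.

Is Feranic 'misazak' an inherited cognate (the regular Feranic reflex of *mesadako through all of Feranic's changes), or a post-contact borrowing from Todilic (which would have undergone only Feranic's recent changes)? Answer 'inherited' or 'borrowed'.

If inherited, *mesadako would pass through all of Feranic's changes:
Feranic: start from *mesadako.
  rule 1 (rhotacism): mesadako → meradako
  rule 2 (intervocalic lenition): meradako → merazaho
  rule 3 (vowel merger): merazaho → mirazaho
  rule 4: no change — mirazaho
  ⇒ Feranic mirazaho
If borrowed from Todilic 'mesadak' after the early changes, it would undergo only the recent ones:
  rule 3 (vowel merger): mesadak → misadak
  rule 4 (unconditioned shift): misadak → misazak
  ⇒ as a loan: misazak
Feranic 'misazak' matches the loan outcome 'misazak', not the inherited 'mirazaho' — it skipped the early Feranic changes, so it was borrowed from Todilic.

borrowed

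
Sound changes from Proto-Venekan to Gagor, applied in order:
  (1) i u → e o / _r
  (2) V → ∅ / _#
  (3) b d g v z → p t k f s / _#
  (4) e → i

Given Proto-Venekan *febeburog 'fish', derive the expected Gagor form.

Gagor: *febeburog > febeborog > febeborok > fibiborok  (by pre-rhotic lowering, final devoicing, vowel merger)

fibiborok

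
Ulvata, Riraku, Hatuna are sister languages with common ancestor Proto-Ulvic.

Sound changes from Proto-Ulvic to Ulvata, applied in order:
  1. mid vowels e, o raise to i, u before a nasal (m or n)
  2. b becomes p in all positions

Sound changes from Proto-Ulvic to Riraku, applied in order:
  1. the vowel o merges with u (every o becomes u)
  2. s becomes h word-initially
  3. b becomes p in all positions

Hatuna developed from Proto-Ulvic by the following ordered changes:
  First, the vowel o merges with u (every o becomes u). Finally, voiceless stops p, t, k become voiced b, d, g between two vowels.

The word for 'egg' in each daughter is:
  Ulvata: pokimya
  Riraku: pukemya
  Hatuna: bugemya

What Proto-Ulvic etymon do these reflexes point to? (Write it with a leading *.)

*bokemya

Position 4: Ulvata has i, Riraku has e, Hatuna has e. Riraku preserves e here (none of its changes turn any other segment into e), so the proto-segment is *e.
Position 1: Ulvata has p, Riraku has p, Hatuna has b. Taking the neighbouring segments as reconstructed: Ulvata p could go back to *p or *b; Riraku p could go back to *p or *b; Hatuna b can only go back to *b — the one source consistent with every daughter is *b.
Continuing position by position gives *bokemya; check it forward:
Ulvata: *bokemya
  bokemya → bokimya   [pre-nasal raising]
  bokimya → pokimya   [unconditioned shift]
  giving Ulvata pokimya.
Riraku: *bokemya
  bokemya → bukemya   [vowel merger]
  bukemya (rule 2 does not apply)
  bukemya → pukemya   [unconditioned shift]
  giving Riraku pukemya.
Hatuna: *bokemya > bukemya > bugemya  (by vowel merger, intervocalic voicing)
*bokemya is the unique common source.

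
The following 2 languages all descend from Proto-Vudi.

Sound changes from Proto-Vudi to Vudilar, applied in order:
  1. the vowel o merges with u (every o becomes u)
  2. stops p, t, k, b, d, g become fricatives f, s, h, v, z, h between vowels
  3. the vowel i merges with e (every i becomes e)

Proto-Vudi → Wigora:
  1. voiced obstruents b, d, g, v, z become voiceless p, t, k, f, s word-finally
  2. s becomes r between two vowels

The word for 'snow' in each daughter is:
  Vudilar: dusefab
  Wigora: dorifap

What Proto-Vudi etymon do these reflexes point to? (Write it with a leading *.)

*dosifab

Position 3: Vudilar has s, Wigora has r. Taking the neighbouring segments as reconstructed: Vudilar s could go back to *t or *s; Wigora r could go back to *s or *r — the one source consistent with every daughter is *s.
Position 4: Vudilar has e, Wigora has i. Wigora preserves i here (none of its changes turn any other segment into i), so the proto-segment is *i.
Position 7: Vudilar has b, Wigora has p. Vudilar preserves b here (none of its changes turn any other segment into b), so the proto-segment is *b.
Continuing position by position gives *dosifab; check it forward:
Vudilar: *dosifab > dusifab > dusefab  (by vowel merger, vowel merger)
Wigora: start from *dosifab.
  rule 1 (final devoicing): dosifab → dosifap
  rule 2 (rhotacism): dosifap → dorifap
  ⇒ Wigora dorifap
*dosifab is the unique common source.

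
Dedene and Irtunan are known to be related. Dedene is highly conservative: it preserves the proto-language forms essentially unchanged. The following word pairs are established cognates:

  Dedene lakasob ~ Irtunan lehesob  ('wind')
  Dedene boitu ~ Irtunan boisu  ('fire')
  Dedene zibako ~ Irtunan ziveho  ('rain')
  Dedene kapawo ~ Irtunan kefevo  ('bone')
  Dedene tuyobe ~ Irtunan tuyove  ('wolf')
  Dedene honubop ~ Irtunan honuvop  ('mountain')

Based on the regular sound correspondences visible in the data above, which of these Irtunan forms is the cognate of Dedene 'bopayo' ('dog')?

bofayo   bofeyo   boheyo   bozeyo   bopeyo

kapawo ~ kefevo — Dedene p corresponds to Irtunan f between vowels (before a back vowel).
lakasob ~ lehesob, zibako ~ ziveho — Dedene a corresponds to Irtunan e after a consonant, before a consonant other than r, m, n, p, b, f, v.
Applying these to Dedene 'bopayo':
  bopayo → bofayo   (p→f between vowels (before a back vowel))
  bofayo → bofeyo   (a→e after a consonant, before a consonant other than r, m, n, p, b, f, v)
So the Irtunan cognate is 'bofeyo'.

bofeyo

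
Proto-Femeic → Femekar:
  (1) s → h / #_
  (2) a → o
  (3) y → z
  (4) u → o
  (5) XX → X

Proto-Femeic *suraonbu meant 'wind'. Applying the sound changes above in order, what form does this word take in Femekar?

Femekar: start from *suraonbu.
  rule 1 (debuccalisation): suraonbu → huraonbu
  rule 2 (vowel merger): huraonbu → huroonbu
  rule 3: no change — huroonbu
  rule 4 (vowel merger): huroonbu → horoonbo
  rule 5 (degemination): horoonbo → horonbo
  ⇒ Femekar horonbo

horonbo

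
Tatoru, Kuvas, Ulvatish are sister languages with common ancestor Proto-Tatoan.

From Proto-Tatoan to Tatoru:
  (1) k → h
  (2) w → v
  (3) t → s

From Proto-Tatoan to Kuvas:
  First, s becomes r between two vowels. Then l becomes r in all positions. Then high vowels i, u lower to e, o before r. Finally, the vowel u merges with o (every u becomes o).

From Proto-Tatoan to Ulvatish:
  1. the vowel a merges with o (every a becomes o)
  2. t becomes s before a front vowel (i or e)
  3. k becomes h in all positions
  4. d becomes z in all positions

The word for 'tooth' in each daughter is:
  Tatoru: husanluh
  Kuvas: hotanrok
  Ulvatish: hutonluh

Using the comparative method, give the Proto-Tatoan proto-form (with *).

Position 3: Tatoru has s, Kuvas has t, Ulvatish has t. Kuvas preserves t here (none of its changes turn any other segment into t), so the proto-segment is *t.
Position 7: Tatoru has u, Kuvas has o, Ulvatish has u. Tatoru preserves u here (none of its changes turn any other segment into u), so the proto-segment is *u.
Position 2: Tatoru has u, Kuvas has o, Ulvatish has u. Tatoru preserves u here (none of its changes turn any other segment into u), so the proto-segment is *u.
This points to *hutanluk. Verify forward in each daughter:
Tatoru: *hutanluk
  hutanluk → hutanluh   [unconditioned shift]
  hutanluh (rule 2 does not apply)
  hutanluh → husanluh   [unconditioned shift]
  giving Tatoru husanluh.
Kuvas: *hutanluk > hutanruk > hotanrok  (by unconditioned shift, vowel merger)
Ulvatish: *hutanluk
  hutanluk → hutonluk   [vowel merger]
  hutonluk (rule 2 does not apply)
  hutonluk → hutonluh   [unconditioned shift]
  hutonluh (rule 4 does not apply)
  giving Ulvatish hutonluh.
Only *hutanluk yields all of Tatoru husanluh, Kuvas hotanrok, Ulvatish hutonluh.

*hutanluk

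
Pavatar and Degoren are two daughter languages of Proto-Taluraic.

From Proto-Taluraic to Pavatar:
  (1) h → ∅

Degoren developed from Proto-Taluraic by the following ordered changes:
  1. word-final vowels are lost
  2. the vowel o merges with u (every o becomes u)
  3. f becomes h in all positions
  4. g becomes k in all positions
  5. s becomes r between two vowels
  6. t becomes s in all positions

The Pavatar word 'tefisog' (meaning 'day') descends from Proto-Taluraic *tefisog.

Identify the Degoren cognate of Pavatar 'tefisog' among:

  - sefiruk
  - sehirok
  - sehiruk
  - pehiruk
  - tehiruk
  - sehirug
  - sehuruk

sehiruk

Degoren: *tefisog
  tefisog (rule 1 does not apply)
  tefisog → tefisug   [vowel merger]
  tefisug → tehisug   [unconditioned shift]
  tehisug → tehisuk   [unconditioned shift]
  tehisuk → tehiruk   [rhotacism]
  tehiruk → sehiruk   [unconditioned shift]
  giving Degoren sehiruk.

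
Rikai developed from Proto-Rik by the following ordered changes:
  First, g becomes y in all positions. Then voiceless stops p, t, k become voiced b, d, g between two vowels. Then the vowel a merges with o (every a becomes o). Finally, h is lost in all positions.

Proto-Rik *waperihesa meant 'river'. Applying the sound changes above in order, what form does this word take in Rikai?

woberieso

Rikai: start from *waperihesa.
  rule 1: no change — waperihesa
  rule 2 (intervocalic voicing): waperihesa → waberihesa
  rule 3 (vowel merger): waberihesa → woberiheso
  rule 4 (h-loss): woberiheso → woberieso
  ⇒ Rikai woberieso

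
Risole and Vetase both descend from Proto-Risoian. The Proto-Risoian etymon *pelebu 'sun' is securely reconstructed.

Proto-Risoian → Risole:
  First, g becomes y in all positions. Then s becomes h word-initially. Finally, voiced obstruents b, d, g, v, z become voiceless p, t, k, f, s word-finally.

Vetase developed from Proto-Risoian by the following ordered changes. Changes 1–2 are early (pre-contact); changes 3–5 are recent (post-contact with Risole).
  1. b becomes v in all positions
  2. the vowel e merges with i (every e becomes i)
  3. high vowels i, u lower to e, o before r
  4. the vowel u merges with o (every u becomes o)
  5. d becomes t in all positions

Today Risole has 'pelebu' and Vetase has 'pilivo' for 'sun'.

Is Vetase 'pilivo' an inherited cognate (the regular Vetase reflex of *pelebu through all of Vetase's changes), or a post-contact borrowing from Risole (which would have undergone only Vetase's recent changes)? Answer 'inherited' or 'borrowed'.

If inherited, *pelebu would pass through all of Vetase's changes:
Vetase: *pelebu
  pelebu → pelevu   [unconditioned shift]
  pelevu → pilivu   [vowel merger]
  pilivu (rule 3 does not apply)
  pilivu → pilivo   [vowel merger]
  pilivo (rule 5 does not apply)
  giving Vetase pilivo.
If borrowed from Risole 'pelebu' after the early changes, it would undergo only the recent ones:
  rule 3 (pre-rhotic lowering): no change (pelebu)
  rule 4 (vowel merger): pelebu → pelebo
  rule 5 (unconditioned shift): no change (pelebo)
  ⇒ as a loan: pelebo
Vetase 'pilivo' matches the inherited outcome exactly, so it is an inherited cognate, not a loan.

inherited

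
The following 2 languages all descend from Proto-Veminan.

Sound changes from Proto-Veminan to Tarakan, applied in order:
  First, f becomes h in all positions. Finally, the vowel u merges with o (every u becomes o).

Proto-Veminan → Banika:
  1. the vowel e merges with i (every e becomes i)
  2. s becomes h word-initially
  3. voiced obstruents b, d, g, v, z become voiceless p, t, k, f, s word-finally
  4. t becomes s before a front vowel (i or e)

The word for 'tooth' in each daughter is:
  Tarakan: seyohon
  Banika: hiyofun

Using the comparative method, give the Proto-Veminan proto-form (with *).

*seyofun

Position 2: Tarakan has e, Banika has i. Tarakan preserves e here (none of its changes turn any other segment into e), so the proto-segment is *e.
Position 1: Tarakan has s, Banika has h. Tarakan preserves s here (none of its changes turn any other segment into s), so the proto-segment is *s.
Continuing position by position gives *seyofun; check it forward:
Tarakan: *seyofun > seyohun > seyohon  (by unconditioned shift, vowel merger)
Banika: *seyofun
  seyofun → siyofun   [vowel merger]
  siyofun → hiyofun   [debuccalisation]
  hiyofun (rule 3 does not apply)
  hiyofun (rule 4 does not apply)
  giving Banika hiyofun.
*seyofun is the unique common source.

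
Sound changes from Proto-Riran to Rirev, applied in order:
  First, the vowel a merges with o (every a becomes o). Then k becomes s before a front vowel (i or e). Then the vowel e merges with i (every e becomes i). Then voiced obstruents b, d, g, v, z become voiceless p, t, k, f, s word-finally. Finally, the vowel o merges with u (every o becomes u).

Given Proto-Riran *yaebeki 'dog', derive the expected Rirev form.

Rirev: *yaebeki
  yaebeki → yoebeki   [vowel merger]
  yoebeki → yoebesi   [palatalisation]
  yoebesi → yoibisi   [vowel merger]
  yoibisi (rule 4 does not apply)
  yoibisi → yuibisi   [vowel merger]
  giving Rirev yuibisi.

yuibisi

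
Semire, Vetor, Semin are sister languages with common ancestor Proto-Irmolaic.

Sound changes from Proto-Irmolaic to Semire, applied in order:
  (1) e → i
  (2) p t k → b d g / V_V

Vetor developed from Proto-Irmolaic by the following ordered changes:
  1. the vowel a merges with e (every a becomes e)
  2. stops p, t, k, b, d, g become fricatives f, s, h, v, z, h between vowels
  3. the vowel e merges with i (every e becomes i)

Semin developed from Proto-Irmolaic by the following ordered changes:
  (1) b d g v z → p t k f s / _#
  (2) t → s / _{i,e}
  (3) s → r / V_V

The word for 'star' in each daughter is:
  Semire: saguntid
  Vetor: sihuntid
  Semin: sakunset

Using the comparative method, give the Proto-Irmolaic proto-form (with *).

Position 6: Semire has t, Vetor has t, Semin has s. Semire preserves t here (none of its changes turn any other segment into t), so the proto-segment is *t.
Position 3: Semire has g, Vetor has h, Semin has k. Taking the neighbouring segments as reconstructed: Semire g could go back to *k or *g; Vetor h could go back to *k or *g or *h; Semin k can only go back to *k — the one source consistent with every daughter is *k.
Position 2: Semire has a, Vetor has i, Semin has a. Semire preserves a here (none of its changes turn any other segment into a), so the proto-segment is *a.
This points to *sakunted. Verify forward in each daughter:
Semire: *sakunted > sakuntid > saguntid  (by vowel merger, intervocalic voicing)
Vetor: *sakunted
  sakunted → sekunted   [vowel merger]
  sekunted → sehunted   [intervocalic lenition]
  sehunted → sihuntid   [vowel merger]
  giving Vetor sihuntid.
Semin: *sakunted > sakuntet > sakunset  (by final devoicing, palatalisation)
No other proto-form is consistent with every reflex, so the reconstruction is *sakunted.

*sakunted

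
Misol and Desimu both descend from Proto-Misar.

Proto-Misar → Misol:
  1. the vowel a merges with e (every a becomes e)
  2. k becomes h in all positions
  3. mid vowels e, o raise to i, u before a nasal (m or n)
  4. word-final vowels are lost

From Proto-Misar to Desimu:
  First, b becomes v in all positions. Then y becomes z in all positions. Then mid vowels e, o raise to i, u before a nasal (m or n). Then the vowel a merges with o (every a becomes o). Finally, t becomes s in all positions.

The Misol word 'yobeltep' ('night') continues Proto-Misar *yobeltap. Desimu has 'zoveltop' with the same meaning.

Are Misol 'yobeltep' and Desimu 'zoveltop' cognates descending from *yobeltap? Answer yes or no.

Derive the expected Desimu reflex of *yobeltap:
Desimu: start from *yobeltap.
  rule 1 (unconditioned shift): yobeltap → yoveltap
  rule 2 (unconditioned shift): yoveltap → zoveltap
  rule 3: no change — zoveltap
  rule 4 (vowel merger): zoveltap → zoveltop
  rule 5 (unconditioned shift): zoveltop → zovelsop
  ⇒ Desimu zovelsop
The regular Desimu reflex would be 'zovelsop', but the attested form is 'zoveltop'. The correspondence is irregular, so they are not cognates (the Desimu form has a different source).

no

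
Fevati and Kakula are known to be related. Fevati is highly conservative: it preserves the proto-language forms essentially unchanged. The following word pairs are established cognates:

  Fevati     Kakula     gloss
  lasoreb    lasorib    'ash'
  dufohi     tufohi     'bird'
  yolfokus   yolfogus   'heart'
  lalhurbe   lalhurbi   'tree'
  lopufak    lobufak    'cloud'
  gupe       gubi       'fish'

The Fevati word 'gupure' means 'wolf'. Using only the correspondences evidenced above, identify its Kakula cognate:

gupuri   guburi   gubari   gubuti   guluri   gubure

guburi

lopufak ~ lobufak — Fevati p corresponds to Kakula b between vowels (before a back vowel).
lalhurbe ~ lalhurbi, gupe ~ gubi — Fevati e corresponds to Kakula i word-finally.
Applying these to Fevati 'gupure':
  gupure → gubure   (p→b between vowels (before a back vowel))
  gubure → guburi   (e→i word-finally)
So the Kakula cognate is 'guburi'.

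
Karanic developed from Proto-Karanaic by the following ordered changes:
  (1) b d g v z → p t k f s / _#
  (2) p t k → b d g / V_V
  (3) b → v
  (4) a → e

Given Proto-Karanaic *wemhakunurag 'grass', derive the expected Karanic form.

Karanic: start from *wemhakunurag.
  rule 1 (final devoicing): wemhakunurag → wemhakunurak
  rule 2 (intervocalic voicing): wemhakunurak → wemhagunurak
  rule 3: no change — wemhagunurak
  rule 4 (vowel merger): wemhagunurak → wemhegunurek
  ⇒ Karanic wemhegunurek

wemhegunurek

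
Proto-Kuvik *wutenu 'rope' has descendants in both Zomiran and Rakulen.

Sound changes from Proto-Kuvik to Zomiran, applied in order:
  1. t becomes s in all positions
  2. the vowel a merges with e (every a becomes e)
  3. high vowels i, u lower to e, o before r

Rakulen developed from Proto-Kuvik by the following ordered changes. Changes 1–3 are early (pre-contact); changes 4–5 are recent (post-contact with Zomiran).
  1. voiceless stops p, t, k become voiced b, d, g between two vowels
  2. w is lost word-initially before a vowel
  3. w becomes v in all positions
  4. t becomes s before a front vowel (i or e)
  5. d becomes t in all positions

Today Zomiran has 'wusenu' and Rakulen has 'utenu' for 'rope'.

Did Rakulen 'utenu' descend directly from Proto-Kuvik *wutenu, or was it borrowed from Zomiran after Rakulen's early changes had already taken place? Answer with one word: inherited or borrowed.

inherited

If inherited, *wutenu would pass through all of Rakulen's changes:
Rakulen: start from *wutenu.
  rule 1 (intervocalic voicing): wutenu → wudenu
  rule 2 (glide loss): wudenu → udenu
  rule 3: no change — udenu
  rule 4: no change — udenu
  rule 5 (unconditioned shift): udenu → utenu
  ⇒ Rakulen utenu
If borrowed from Zomiran 'wusenu' after the early changes, it would undergo only the recent ones:
  rule 4 (palatalisation): no change (wusenu)
  rule 5 (unconditioned shift): no change (wusenu)
  ⇒ as a loan: wusenu
Rakulen 'utenu' matches the inherited outcome exactly, so it is an inherited cognate, not a loan.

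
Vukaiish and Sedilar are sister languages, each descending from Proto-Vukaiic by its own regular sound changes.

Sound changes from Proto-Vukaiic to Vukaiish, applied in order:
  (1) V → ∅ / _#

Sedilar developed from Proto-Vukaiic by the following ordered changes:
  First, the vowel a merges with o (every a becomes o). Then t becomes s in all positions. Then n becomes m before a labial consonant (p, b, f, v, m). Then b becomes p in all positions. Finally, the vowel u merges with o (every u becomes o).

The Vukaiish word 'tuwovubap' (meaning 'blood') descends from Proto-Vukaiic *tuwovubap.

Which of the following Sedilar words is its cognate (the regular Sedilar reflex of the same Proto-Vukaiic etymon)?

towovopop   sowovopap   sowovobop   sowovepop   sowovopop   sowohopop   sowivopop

sowovopop

Sedilar: *tuwovubap
  tuwovubap → tuwovubop   [vowel merger]
  tuwovubop → suwovubop   [unconditioned shift]
  suwovubop (rule 3 does not apply)
  suwovubop → suwovupop   [unconditioned shift]
  suwovupop → sowovopop   [vowel merger]
  giving Sedilar sowovopop.
Among the options, 'sowovopop' alone shows every Sedilar change applied in order.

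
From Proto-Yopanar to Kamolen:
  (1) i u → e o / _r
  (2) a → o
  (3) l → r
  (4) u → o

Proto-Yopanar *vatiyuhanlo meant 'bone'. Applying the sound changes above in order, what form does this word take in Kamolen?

Kamolen: *vatiyuhanlo > votiyuhonlo > votiyuhonro > votiyohonro  (by vowel merger, unconditioned shift, vowel merger)

votiyohonro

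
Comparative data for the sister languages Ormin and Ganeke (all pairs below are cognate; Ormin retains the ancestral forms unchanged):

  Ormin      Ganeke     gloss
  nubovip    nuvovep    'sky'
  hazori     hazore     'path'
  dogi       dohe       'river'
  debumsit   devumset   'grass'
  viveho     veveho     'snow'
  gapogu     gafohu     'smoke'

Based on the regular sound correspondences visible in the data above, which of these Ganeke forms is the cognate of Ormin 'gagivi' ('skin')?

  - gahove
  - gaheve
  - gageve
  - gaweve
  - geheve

gaheve

dogi ~ dohe — Ormin g corresponds to Ganeke h between vowels (before a front vowel).
viveho ~ veveho — Ormin i corresponds to Ganeke e after a consonant, before a labial obstruent.
hazori ~ hazore, dogi ~ dohe — Ormin i corresponds to Ganeke e word-finally.
Applying these to Ormin 'gagivi':
  gagivi → gahivi   (g→h between vowels (before a front vowel))
  gahivi → gahevi   (i→e after a consonant, before a labial obstruent)
  gahevi → gaheve   (i→e word-finally)
So the Ganeke cognate is 'gaheve'.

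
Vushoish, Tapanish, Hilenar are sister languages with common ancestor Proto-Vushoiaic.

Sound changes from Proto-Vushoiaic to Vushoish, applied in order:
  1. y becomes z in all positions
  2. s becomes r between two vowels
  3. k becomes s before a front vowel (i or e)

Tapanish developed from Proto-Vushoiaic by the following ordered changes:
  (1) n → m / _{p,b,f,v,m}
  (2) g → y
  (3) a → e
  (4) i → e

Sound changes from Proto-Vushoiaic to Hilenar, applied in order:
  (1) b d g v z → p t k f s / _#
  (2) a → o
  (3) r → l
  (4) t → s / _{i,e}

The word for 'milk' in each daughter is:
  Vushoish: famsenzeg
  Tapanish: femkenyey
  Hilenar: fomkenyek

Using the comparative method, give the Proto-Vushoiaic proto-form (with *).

*famkenyeg

Position 9: Vushoish has g, Tapanish has y, Hilenar has k. Vushoish preserves g here (none of its changes turn any other segment into g), so the proto-segment is *g.
Position 4: Vushoish has s, Tapanish has k, Hilenar has k. Tapanish preserves k here (none of its changes turn any other segment into k), so the proto-segment is *k.
Position 2: Vushoish has a, Tapanish has e, Hilenar has o. Vushoish preserves a here (none of its changes turn any other segment into a), so the proto-segment is *a.
This points to *famkenyeg. Verify forward in each daughter:
Vushoish: *famkenyeg
  famkenyeg → famkenzeg   [unconditioned shift]
  famkenzeg (rule 2 does not apply)
  famkenzeg → famsenzeg   [palatalisation]
  giving Vushoish famsenzeg.
Tapanish: *famkenyeg > famkenyey > femkenyey  (by unconditioned shift, vowel merger)
Hilenar: *famkenyeg
  famkenyeg → famkenyek   [final devoicing]
  famkenyek → fomkenyek   [vowel merger]
  fomkenyek (rule 3 does not apply)
  fomkenyek (rule 4 does not apply)
  giving Hilenar fomkenyek.
*famkenyeg is the unique common source.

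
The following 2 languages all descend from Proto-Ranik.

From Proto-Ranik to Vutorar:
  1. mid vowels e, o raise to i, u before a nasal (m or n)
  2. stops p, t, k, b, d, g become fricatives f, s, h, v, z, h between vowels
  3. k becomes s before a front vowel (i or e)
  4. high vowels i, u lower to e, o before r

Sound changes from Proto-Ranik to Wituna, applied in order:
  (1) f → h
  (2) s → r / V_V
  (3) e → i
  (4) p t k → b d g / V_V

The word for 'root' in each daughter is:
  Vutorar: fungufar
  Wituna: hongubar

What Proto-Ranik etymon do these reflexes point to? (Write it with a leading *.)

*fongupar

Position 2: Vutorar has u, Wituna has o. Wituna preserves o here (none of its changes turn any other segment into o), so the proto-segment is *o.
Position 1: Vutorar has f, Wituna has h. Taking the neighbouring segments as reconstructed: Vutorar f can only go back to *f; Wituna h could go back to *f or *h — the one source consistent with every daughter is *f.
Position 6: Vutorar has f, Wituna has b. Taking the neighbouring segments as reconstructed: Vutorar f could go back to *p or *f; Wituna b could go back to *p or *b — the one source consistent with every daughter is *p.
Verify the candidate proto-form against each daughter:
Vutorar: *fongupar
  fongupar → fungupar   [pre-nasal raising]
  fungupar → fungufar   [intervocalic lenition]
  fungufar (rule 3 does not apply)
  fungufar (rule 4 does not apply)
  giving Vutorar fungufar.
Wituna: *fongupar > hongupar > hongubar  (by unconditioned shift, intervocalic voicing)
No other proto-form is consistent with every reflex, so the reconstruction is *fongupar.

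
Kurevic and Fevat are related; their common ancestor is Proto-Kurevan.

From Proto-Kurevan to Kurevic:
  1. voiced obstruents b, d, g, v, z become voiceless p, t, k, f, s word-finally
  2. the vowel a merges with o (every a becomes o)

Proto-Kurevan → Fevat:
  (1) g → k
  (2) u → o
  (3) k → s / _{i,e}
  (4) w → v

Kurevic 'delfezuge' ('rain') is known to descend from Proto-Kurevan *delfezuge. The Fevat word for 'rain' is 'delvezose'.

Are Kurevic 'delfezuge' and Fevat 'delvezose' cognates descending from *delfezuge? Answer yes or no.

Derive the expected Fevat reflex of *delfezuge:
Fevat: *delfezuge > delfezuke > delfezoke > delfezose  (by unconditioned shift, vowel merger, palatalisation)
The regular Fevat reflex would be 'delfezose', but the attested form is 'delvezose'. The correspondence is irregular, so they are not cognates (the Fevat form has a different source).

no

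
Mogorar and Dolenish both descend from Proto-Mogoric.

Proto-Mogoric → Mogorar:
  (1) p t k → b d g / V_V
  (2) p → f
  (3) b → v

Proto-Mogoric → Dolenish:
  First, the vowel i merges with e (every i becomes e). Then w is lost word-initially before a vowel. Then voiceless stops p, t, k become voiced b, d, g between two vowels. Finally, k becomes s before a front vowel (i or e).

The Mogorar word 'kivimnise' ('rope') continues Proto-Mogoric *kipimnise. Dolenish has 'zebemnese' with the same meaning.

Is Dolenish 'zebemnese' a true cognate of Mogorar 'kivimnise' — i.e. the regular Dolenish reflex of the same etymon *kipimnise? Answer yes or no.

Derive the expected Dolenish reflex of *kipimnise:
Dolenish: *kipimnise
  kipimnise → kepemnese   [vowel merger]
  kepemnese (rule 2 does not apply)
  kepemnese → kebemnese   [intervocalic voicing]
  kebemnese → sebemnese   [palatalisation]
  giving Dolenish sebemnese.
The regular Dolenish reflex would be 'sebemnese', but the attested form is 'zebemnese'. The correspondence is irregular, so they are not cognates (the Dolenish form has a different source).

no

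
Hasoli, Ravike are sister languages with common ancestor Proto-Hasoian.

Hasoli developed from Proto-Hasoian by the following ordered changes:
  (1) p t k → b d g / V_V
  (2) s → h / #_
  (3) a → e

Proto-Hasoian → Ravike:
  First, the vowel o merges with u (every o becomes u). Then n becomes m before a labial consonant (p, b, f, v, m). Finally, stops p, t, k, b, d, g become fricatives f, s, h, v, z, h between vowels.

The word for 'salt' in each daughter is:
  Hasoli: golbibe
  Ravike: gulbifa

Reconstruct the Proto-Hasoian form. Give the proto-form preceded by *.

*golbipa

Position 2: Hasoli has o, Ravike has u. Hasoli preserves o here (none of its changes turn any other segment into o), so the proto-segment is *o.
Position 6: Hasoli has b, Ravike has f. Taking the neighbouring segments as reconstructed: Hasoli b could go back to *p or *b; Ravike f could go back to *p or *f — the one source consistent with every daughter is *p.
This points to *golbipa. Verify forward in each daughter:
Hasoli: *golbipa > golbiba > golbibe  (by intervocalic voicing, vowel merger)
Ravike: *golbipa > gulbipa > gulbifa  (by vowel merger, intervocalic lenition)
*golbipa is the unique common source.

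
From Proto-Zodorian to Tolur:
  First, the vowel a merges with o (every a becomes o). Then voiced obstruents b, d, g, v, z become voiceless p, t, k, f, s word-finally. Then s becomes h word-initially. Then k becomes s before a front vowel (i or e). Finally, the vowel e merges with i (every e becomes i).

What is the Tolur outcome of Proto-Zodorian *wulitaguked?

wulitogusit

Tolur: *wulitaguked > wulitoguked > wulitoguket > wulitoguset > wulitogusit  (by vowel merger, final devoicing, palatalisation, vowel merger)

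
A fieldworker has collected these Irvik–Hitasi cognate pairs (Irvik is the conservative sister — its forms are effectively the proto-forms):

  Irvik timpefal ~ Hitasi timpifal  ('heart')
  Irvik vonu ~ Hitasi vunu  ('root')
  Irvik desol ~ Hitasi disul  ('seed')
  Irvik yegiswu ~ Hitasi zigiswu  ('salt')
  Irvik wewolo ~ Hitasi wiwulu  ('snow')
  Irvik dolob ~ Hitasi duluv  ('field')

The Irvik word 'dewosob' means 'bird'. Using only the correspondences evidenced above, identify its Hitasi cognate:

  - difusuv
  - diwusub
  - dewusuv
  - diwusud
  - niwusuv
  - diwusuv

desol ~ disul, yegiswu ~ zigiswu — Irvik e corresponds to Hitasi i after a consonant, before a consonant other than r, m, n, p, b, f, v.
desol ~ disul, wewolo ~ wiwulu — Irvik o corresponds to Hitasi u after a consonant, before a consonant other than r, m, n, p, b, f, v.
dolob ~ duluv — Irvik o corresponds to Hitasi u after a consonant, before a labial obstruent.
dolob ~ duluv — Irvik b corresponds to Hitasi v word-finally.
Applying these to Irvik 'dewosob':
  dewosob → diwosob   (e→i after a consonant, before a consonant other than r, m, n, p, b, f, v)
  diwosob → diwusob   (o→u after a consonant, before a consonant other than r, m, n, p, b, f, v)
  diwusob → diwusub   (o→u after a consonant, before a labial obstruent)
  diwusub → diwusuv   (b→v word-finally)
So the Hitasi cognate is 'diwusuv'.

diwusuv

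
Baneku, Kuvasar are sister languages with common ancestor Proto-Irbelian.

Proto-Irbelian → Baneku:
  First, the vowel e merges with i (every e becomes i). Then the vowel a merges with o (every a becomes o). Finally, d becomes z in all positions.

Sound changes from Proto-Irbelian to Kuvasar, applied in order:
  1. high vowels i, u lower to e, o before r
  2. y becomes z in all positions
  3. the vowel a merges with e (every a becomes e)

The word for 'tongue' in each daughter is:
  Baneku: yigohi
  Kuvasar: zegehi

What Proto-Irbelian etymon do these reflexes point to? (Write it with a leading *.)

Position 1: Baneku has y, Kuvasar has z. Baneku preserves y here (none of its changes turn any other segment into y), so the proto-segment is *y.
Position 2: Baneku has i, Kuvasar has e. Taking the neighbouring segments as reconstructed: Baneku i could go back to *e or *i; Kuvasar e could go back to *a or *e — the one source consistent with every daughter is *e.
Continuing position by position gives *yegahi; check it forward:
Baneku: *yegahi > yigahi > yigohi  (by vowel merger, vowel merger)
Kuvasar: *yegahi
  yegahi (rule 1 does not apply)
  yegahi → zegahi   [unconditioned shift]
  zegahi → zegehi   [vowel merger]
  giving Kuvasar zegehi.
*yegahi is the unique common source.

*yegahi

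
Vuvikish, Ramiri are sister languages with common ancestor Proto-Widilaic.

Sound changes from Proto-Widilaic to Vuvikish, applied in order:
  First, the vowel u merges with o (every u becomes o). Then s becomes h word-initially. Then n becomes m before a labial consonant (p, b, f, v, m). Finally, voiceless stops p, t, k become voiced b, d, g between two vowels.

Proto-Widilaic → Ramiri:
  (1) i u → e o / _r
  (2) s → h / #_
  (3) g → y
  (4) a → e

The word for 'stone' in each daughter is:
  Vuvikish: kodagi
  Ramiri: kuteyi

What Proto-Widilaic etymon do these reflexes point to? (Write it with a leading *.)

Position 4: Vuvikish has a, Ramiri has e. Vuvikish preserves a here (none of its changes turn any other segment into a), so the proto-segment is *a.
Position 3: Vuvikish has d, Ramiri has t. Ramiri preserves t here (none of its changes turn any other segment into t), so the proto-segment is *t.
This points to *kutagi. Verify forward in each daughter:
Vuvikish: *kutagi > kotagi > kodagi  (by vowel merger, intervocalic voicing)
Ramiri: *kutagi
  kutagi (rule 1 does not apply)
  kutagi (rule 2 does not apply)
  kutagi → kutayi   [unconditioned shift]
  kutayi → kuteyi   [vowel merger]
  giving Ramiri kuteyi.
Only *kutagi yields all of Vuvikish kodagi, Ramiri kuteyi.

*kutagi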